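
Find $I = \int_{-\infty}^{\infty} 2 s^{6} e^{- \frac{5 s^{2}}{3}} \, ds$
$\frac{81 \sqrt{15} \sqrt{\pi}}{500}$

Begin with the known integral
$$J(a) = \int_{-\infty}^{\infty} 2 e^{- a s^{2}} \, ds = \frac{2 \sqrt{\pi}}{\sqrt{a}}.$$

Differentiating under the integral sign brings down a factor of $(-s^2)$:
$$\frac{dJ}{da} = \int_{-\infty}^{\infty} - 2 s^{2} e^{- a s^{2}} \, ds = - \frac{\sqrt{\pi}}{a^{\frac{3}{2}}}.$$

Repeating $3$ times in total — each differentiation brings down another $(-s^2)$ — gives
$$\frac{d^{3}J}{da^{3}} = \int_{-\infty}^{\infty} - 2 s^{6} e^{- a s^{2}} \, ds = - \frac{15 \sqrt{\pi}}{4 a^{\frac{7}{2}}},$$
and the integrand here is $(-1)^{3}$ times the target integrand, so $I = (-1)^{3}\,\frac{d^{3}J}{da^{3}} = \frac{15 \sqrt{\pi}}{4 a^{\frac{7}{2}}}$.

Setting $a = \frac{5}{3}$:
$$I = \frac{81 \sqrt{15} \sqrt{\pi}}{500}.$$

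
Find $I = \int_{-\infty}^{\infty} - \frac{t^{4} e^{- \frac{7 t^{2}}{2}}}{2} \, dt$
$- \frac{3 \sqrt{14} \sqrt{\pi}}{686}$

Begin with the known integral
$$J(a) = \int_{-\infty}^{\infty} - \frac{e^{- a t^{2}}}{2} \, dt = - \frac{\sqrt{\pi}}{2 \sqrt{a}}.$$

Differentiating under the integral sign brings down a factor of $(-t^2)$:
$$\frac{dJ}{da} = \int_{-\infty}^{\infty} \frac{t^{2} e^{- a t^{2}}}{2} \, dt = \frac{\sqrt{\pi}}{4 a^{\frac{3}{2}}}.$$

Repeating twice in total — each differentiation brings down another $(-t^2)$ — gives
$$\frac{d^{2}J}{da^{2}} = \int_{-\infty}^{\infty} - \frac{t^{4} e^{- a t^{2}}}{2} \, dt = - \frac{3 \sqrt{\pi}}{8 a^{\frac{5}{2}}},$$
and the integrand here is exactly the target integrand, so $I = - \frac{3 \sqrt{\pi}}{8 a^{\frac{5}{2}}}$.

Setting $a = \frac{7}{2}$:
$$I = - \frac{3 \sqrt{14} \sqrt{\pi}}{686}.$$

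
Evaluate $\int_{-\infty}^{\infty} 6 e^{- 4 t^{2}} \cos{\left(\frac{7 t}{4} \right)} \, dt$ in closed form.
$\frac{3 \sqrt{\pi}}{e^{\frac{49}{256}}}$

Define $I(b) = \int_{-\infty}^{\infty} 6 e^{- 4 t^{2}} \cos{\left(b t \right)} \, dt$.

Differentiating under the integral sign,
$$I'(b) = \int_{-\infty}^{\infty} - 6 t e^{- 4 t^{2}} \sin{\left(b t \right)} \, dt.$$

Integrate $\int_{-\infty}^{\infty} t \sin(b t)\, e^{- 4 t^{2}}\, dt$ by parts with $u = \sin(b t)$ and $dv = t\, e^{- 4 t^{2}}\, dt$, giving $v = - \frac{e^{- 4 t^{2}}}{8}$. The boundary term vanishes and
$$\int_{-\infty}^{\infty} t \sin(b t)\, e^{- 4 t^{2}}\, dt = \frac{b}{8} \int_{-\infty}^{\infty} \cos(b t)\, e^{- 4 t^{2}}\, dt,$$
so $I'(b) = - \frac{b}{8}\, I(b)$.

This is a separable first-order ODE; solving with the initial condition $I(0) = \int_{-\infty}^{\infty} 6 e^{- 4 t^{2}}\,dt = 3 \sqrt{\pi}$ gives
$$I(b) = 3 \sqrt{\pi} e^{- \frac{b^{2}}{16}}.$$

Setting $b = \frac{7}{4}$:
$$I = \frac{3 \sqrt{\pi}}{e^{\frac{49}{256}}}.$$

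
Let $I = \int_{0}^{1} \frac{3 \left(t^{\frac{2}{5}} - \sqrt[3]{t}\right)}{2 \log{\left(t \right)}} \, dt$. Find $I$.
$\log{\left(\frac{21 \sqrt{105}}{200} \right)}$

Replace the exponent $\frac{2}{5}$ by a parameter $a$: let $I(a) = \int_{0}^{1} \frac{3 \left(- \sqrt[3]{t} + t^{a}\right)}{2 \log{\left(t \right)}} \, dt$.

Since $\dfrac{\partial}{\partial a}\,t^{a} = t^{a} \ln t$, the $\ln t$ in the denominator cancels and
$$\frac{dI}{da} = \int_{0}^{1} \frac{3}{2} t^{a} \, dt = \frac{3}{2} \left[\frac{t^{a+1}}{a+1}\right]_0^1 = \frac{3}{2 \left(a + 1\right)}.$$

Integrating with respect to $a$ gives $I(a) = \log{\left(\frac{3 \sqrt{3} \left(a + 1\right)^{\frac{3}{2}}}{8} \right)} + C$.

At $a = \frac{1}{3}$ the integrand is identically $0$, so $I(\frac{1}{3}) = 0$. The closed form gives $0$, hence $C = 0$.

Setting $a = \frac{2}{5}$:
$$I = \log{\left(\frac{21 \sqrt{105}}{200} \right)}.$$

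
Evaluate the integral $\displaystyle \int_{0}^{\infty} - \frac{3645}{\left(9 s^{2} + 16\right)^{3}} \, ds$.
$- \frac{3645 \pi}{16384}$

Begin with the known result
$$J(a) = \int_{0}^{\infty} - \frac{5}{a^{2} + s^{2}} \, ds = - \frac{5 \pi}{2 a}.$$

Differentiating under the integral sign with respect to $a$,
$$\frac{dJ}{da} = \int_{0}^{\infty} \frac{10 a}{\left(a^{2} + s^{2}\right)^{2}} \, ds = \frac{5 \pi}{2 a^{2}},$$
so $\int_{0}^{\infty} - \frac{5}{\left(a^{2} + s^{2}\right)^{2}} \, ds = - \frac{5 \pi}{4 a^{3}}$.

Repeating — each differentiation of $1/(s^2+a^2)^j$ produces $-2ja/(s^2+a^2)^{j+1}$ — and dividing through by $-2ja$ at each step yields, after $2$ differentiations in total,
$$\int_{0}^{\infty} - \frac{5}{\left(a^{2} + s^{2}\right)^{3}} \, ds = - \frac{15 \pi}{16 a^{5}}.$$

Setting $a = \frac{4}{3}$:
$$I = - \frac{3645 \pi}{16384}.$$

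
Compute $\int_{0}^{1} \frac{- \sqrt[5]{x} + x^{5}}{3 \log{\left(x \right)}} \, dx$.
$\frac{\log{\left(5 \right)}}{3}$

Consider the one-parameter family: let $I(a) = \int_{0}^{1} \frac{x^{5} - x^{a}}{3 \log{\left(x \right)}} \, dx$.

Since $\dfrac{\partial}{\partial a}\,x^{a} = x^{a} \ln x$, the $\ln x$ in the denominator cancels and
$$\frac{dI}{da} = \int_{0}^{1} - \frac{1}{3} x^{a} \, dx = - \frac{1}{3} \left[\frac{x^{a+1}}{a+1}\right]_0^1 = - \frac{1}{3 a + 3}.$$

Integrating with respect to $a$ gives $I(a) = - \frac{\log{\left(a + 1 \right)}}{3} + \frac{\log{\left(6 \right)}}{3} + C$.

At $a = 5$ the integrand is identically $0$, so $I(5) = 0$. The closed form gives $0$, hence $C = 0$.

Setting $a = \frac{1}{5}$:
$$I = \frac{\log{\left(5 \right)}}{3}.$$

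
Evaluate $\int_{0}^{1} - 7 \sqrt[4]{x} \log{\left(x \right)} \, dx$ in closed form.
$\frac{112}{25}$

Start from the elementary integral
$$J(a) = \int_{0}^{1} - 7 x^{a} \, dx = - \frac{7}{a + 1}.$$

Differentiating under the integral sign brings down a factor of $\ln x$:
$$\frac{dJ}{da} = \int_{0}^{1} - 7 x^{a} \log{\left(x \right)} \, dx = \frac{7}{\left(a + 1\right)^{2}}.$$

The integral on the left is $I$, so $I = \frac{7}{\left(a + 1\right)^{2}}$.

Setting $a = \frac{1}{4}$:
$$I = \frac{112}{25}.$$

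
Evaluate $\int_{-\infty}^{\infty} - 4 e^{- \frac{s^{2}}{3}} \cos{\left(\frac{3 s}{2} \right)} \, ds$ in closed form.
$- \frac{4 \sqrt{3} \sqrt{\pi}}{e^{\frac{27}{16}}}$

Let $b$ denote the cosine frequency and define $I(b) = \int_{-\infty}^{\infty} - 4 e^{- \frac{s^{2}}{3}} \cos{\left(b s \right)} \, ds$.

Differentiating under the integral sign,
$$I'(b) = \int_{-\infty}^{\infty} 4 s e^{- \frac{s^{2}}{3}} \sin{\left(b s \right)} \, ds.$$

Integrate $\int_{-\infty}^{\infty} s \sin(b s)\, e^{- \frac{s^{2}}{3}}\, ds$ by parts with $u = \sin(b s)$ and $dv = s\, e^{- \frac{s^{2}}{3}}\, ds$, giving $v = - \frac{3 e^{- \frac{s^{2}}{3}}}{2}$. The boundary term vanishes and
$$\int_{-\infty}^{\infty} s \sin(b s)\, e^{- \frac{s^{2}}{3}}\, ds = \frac{3 b}{2} \int_{-\infty}^{\infty} \cos(b s)\, e^{- \frac{s^{2}}{3}}\, ds,$$
so $I'(b) = - \frac{3 b}{2}\, I(b)$.

This is a separable first-order ODE; solving with the initial condition $I(0) = \int_{-\infty}^{\infty} - 4 e^{- \frac{s^{2}}{3}}\,ds = - 4 \sqrt{3} \sqrt{\pi}$ gives
$$I(b) = - 4 \sqrt{3} \sqrt{\pi} e^{- \frac{3 b^{2}}{4}}.$$

Setting $b = \frac{3}{2}$:
$$I = - \frac{4 \sqrt{3} \sqrt{\pi}}{e^{\frac{27}{16}}}.$$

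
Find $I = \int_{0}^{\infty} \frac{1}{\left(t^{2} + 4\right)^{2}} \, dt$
$\frac{\pi}{32}$

Recall the elementary integral
$$J(a) = \int_{0}^{\infty} \frac{1}{a^{2} + t^{2}} \, dt = \frac{\pi}{2 a}.$$

Differentiating under the integral sign with respect to $a$,
$$\frac{dJ}{da} = \int_{0}^{\infty} - \frac{2 a}{\left(a^{2} + t^{2}\right)^{2}} \, dt = - \frac{\pi}{2 a^{2}},$$
so $\int_{0}^{\infty} \frac{1}{\left(a^{2} + t^{2}\right)^{2}} \, dt = \frac{\pi}{4 a^{3}}$.

Setting $a = 2$:
$$I = \frac{\pi}{32}.$$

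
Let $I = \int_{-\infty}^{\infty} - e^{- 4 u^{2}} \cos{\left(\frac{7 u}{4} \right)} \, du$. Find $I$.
$- \frac{\sqrt{\pi}}{2 e^{\frac{49}{256}}}$

Define $I(b) = \int_{-\infty}^{\infty} - e^{- 4 u^{2}} \cos{\left(b u \right)} \, du$.

Differentiating under the integral sign,
$$I'(b) = \int_{-\infty}^{\infty} u e^{- 4 u^{2}} \sin{\left(b u \right)} \, du.$$

Integrate $\int_{-\infty}^{\infty} u \sin(b u)\, e^{- 4 u^{2}}\, du$ by parts with $w = \sin(b u)$ and $dv = u\, e^{- 4 u^{2}}\, du$, giving $v = - \frac{e^{- 4 u^{2}}}{8}$. The boundary term vanishes and
$$\int_{-\infty}^{\infty} u \sin(b u)\, e^{- 4 u^{2}}\, du = \frac{b}{8} \int_{-\infty}^{\infty} \cos(b u)\, e^{- 4 u^{2}}\, du,$$
so $I'(b) = - \frac{b}{8}\, I(b)$.

This is a separable first-order ODE; solving with the initial condition $I(0) = \int_{-\infty}^{\infty} - e^{- 4 u^{2}}\,du = - \frac{\sqrt{\pi}}{2}$ gives
$$I(b) = - \frac{\sqrt{\pi} e^{- \frac{b^{2}}{16}}}{2}.$$

Setting $b = \frac{7}{4}$:
$$I = - \frac{\sqrt{\pi}}{2 e^{\frac{49}{256}}}.$$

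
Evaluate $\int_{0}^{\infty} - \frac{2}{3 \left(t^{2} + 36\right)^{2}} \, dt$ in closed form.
$- \frac{\pi}{1296}$

Begin with the known result
$$J(a) = \int_{0}^{\infty} - \frac{2}{3 \left(a^{2} + t^{2}\right)} \, dt = - \frac{\pi}{3 a}.$$

Differentiating under the integral sign with respect to $a$,
$$\frac{dJ}{da} = \int_{0}^{\infty} \frac{4 a}{3 \left(a^{2} + t^{2}\right)^{2}} \, dt = \frac{\pi}{3 a^{2}},$$
so $\int_{0}^{\infty} - \frac{2}{3 \left(a^{2} + t^{2}\right)^{2}} \, dt = - \frac{\pi}{6 a^{3}}$.

Setting $a = 6$:
$$I = - \frac{\pi}{1296}.$$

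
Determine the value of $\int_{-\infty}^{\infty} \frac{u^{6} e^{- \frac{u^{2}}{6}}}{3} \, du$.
$135 \sqrt{6} \sqrt{\pi}$

Consider the simpler parametrised integral
$$J(a) = \int_{-\infty}^{\infty} \frac{e^{- a u^{2}}}{3} \, du = \frac{\sqrt{\pi}}{3 \sqrt{a}}.$$

Differentiating under the integral sign brings down a factor of $(-u^2)$:
$$\frac{dJ}{da} = \int_{-\infty}^{\infty} - \frac{u^{2} e^{- a u^{2}}}{3} \, du = - \frac{\sqrt{\pi}}{6 a^{\frac{3}{2}}}.$$

Repeating $3$ times in total — each differentiation brings down another $(-u^2)$ — gives
$$\frac{d^{3}J}{da^{3}} = \int_{-\infty}^{\infty} - \frac{u^{6} e^{- a u^{2}}}{3} \, du = - \frac{5 \sqrt{\pi}}{8 a^{\frac{7}{2}}},$$
and the integrand here is $(-1)^{3}$ times the target integrand, so $I = (-1)^{3}\,\frac{d^{3}J}{da^{3}} = \frac{5 \sqrt{\pi}}{8 a^{\frac{7}{2}}}$.

Setting $a = \frac{1}{6}$:
$$I = 135 \sqrt{6} \sqrt{\pi}.$$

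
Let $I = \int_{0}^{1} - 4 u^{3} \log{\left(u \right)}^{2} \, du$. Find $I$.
$- \frac{1}{8}$

Consider the simpler parametrised integral
$$J(a) = \int_{0}^{1} - 4 u^{a} \, du = - \frac{4}{a + 1}.$$

Differentiating under the integral sign brings down a factor of $\ln u$:
$$\frac{dJ}{da} = \int_{0}^{1} - 4 u^{a} \log{\left(u \right)} \, du = \frac{4}{\left(a + 1\right)^{2}}.$$

Repeating twice in total — each differentiation brings down another $\ln u$ — gives
$$\frac{d^{2}J}{da^{2}} = \int_{0}^{1} - 4 u^{a} \log{\left(u \right)}^{2} \, du = - \frac{8}{\left(a + 1\right)^{3}},$$
and the integrand here is exactly the target integrand, so $I = - \frac{8}{\left(a + 1\right)^{3}}$.

Setting $a = 3$:
$$I = - \frac{1}{8}.$$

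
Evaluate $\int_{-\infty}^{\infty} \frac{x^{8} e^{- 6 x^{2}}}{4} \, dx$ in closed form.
$\frac{35 \sqrt{6} \sqrt{\pi}}{165888}$

Begin with the known integral
$$J(a) = \int_{-\infty}^{\infty} \frac{e^{- a x^{2}}}{4} \, dx = \frac{\sqrt{\pi}}{4 \sqrt{a}}.$$

Differentiating under the integral sign brings down a factor of $(-x^2)$:
$$\frac{dJ}{da} = \int_{-\infty}^{\infty} - \frac{x^{2} e^{- a x^{2}}}{4} \, dx = - \frac{\sqrt{\pi}}{8 a^{\frac{3}{2}}}.$$

Repeating $4$ times in total — each differentiation brings down another $(-x^2)$ — gives
$$\frac{d^{4}J}{da^{4}} = \int_{-\infty}^{\infty} \frac{x^{8} e^{- a x^{2}}}{4} \, dx = \frac{105 \sqrt{\pi}}{64 a^{\frac{9}{2}}},$$
and the integrand here is exactly the target integrand, so $I = \frac{105 \sqrt{\pi}}{64 a^{\frac{9}{2}}}$.

Setting $a = 6$:
$$I = \frac{35 \sqrt{6} \sqrt{\pi}}{165888}.$$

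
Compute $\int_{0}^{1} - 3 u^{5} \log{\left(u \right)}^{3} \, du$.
$\frac{1}{72}$

Start from the elementary integral
$$J(a) = \int_{0}^{1} - 3 u^{a} \, du = - \frac{3}{a + 1}.$$

Differentiating under the integral sign brings down a factor of $\ln u$:
$$\frac{dJ}{da} = \int_{0}^{1} - 3 u^{a} \log{\left(u \right)} \, du = \frac{3}{\left(a + 1\right)^{2}}.$$

Repeating $3$ times in total — each differentiation brings down another $\ln u$ — gives
$$\frac{d^{3}J}{da^{3}} = \int_{0}^{1} - 3 u^{a} \log{\left(u \right)}^{3} \, du = \frac{18}{\left(a + 1\right)^{4}},$$
and the integrand here is exactly the target integrand, so $I = \frac{18}{\left(a + 1\right)^{4}}$.

Setting $a = 5$:
$$I = \frac{1}{72}.$$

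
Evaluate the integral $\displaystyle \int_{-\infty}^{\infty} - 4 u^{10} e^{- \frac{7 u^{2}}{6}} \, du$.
$- \frac{131220 \sqrt{42} \sqrt{\pi}}{16807}$

Consider the simpler parametrised integral
$$J(a) = \int_{-\infty}^{\infty} - 4 e^{- a u^{2}} \, du = - \frac{4 \sqrt{\pi}}{\sqrt{a}}.$$

Differentiating under the integral sign brings down a factor of $(-u^2)$:
$$\frac{dJ}{da} = \int_{-\infty}^{\infty} 4 u^{2} e^{- a u^{2}} \, du = \frac{2 \sqrt{\pi}}{a^{\frac{3}{2}}}.$$

Repeating $5$ times in total — each differentiation brings down another $(-u^2)$ — gives
$$\frac{d^{5}J}{da^{5}} = \int_{-\infty}^{\infty} 4 u^{10} e^{- a u^{2}} \, du = \frac{945 \sqrt{\pi}}{8 a^{\frac{11}{2}}},$$
and the integrand here is $(-1)^{5}$ times the target integrand, so $I = (-1)^{5}\,\frac{d^{5}J}{da^{5}} = - \frac{945 \sqrt{\pi}}{8 a^{\frac{11}{2}}}$.

Setting $a = \frac{7}{6}$:
$$I = - \frac{131220 \sqrt{42} \sqrt{\pi}}{16807}.$$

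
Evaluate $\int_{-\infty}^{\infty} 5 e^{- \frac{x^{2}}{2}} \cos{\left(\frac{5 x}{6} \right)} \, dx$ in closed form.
$\frac{5 \sqrt{2} \sqrt{\pi}}{e^{\frac{25}{72}}}$

Let $b$ denote the cosine frequency and define $I(b) = \int_{-\infty}^{\infty} 5 e^{- \frac{x^{2}}{2}} \cos{\left(b x \right)} \, dx$.

Differentiating under the integral sign,
$$I'(b) = \int_{-\infty}^{\infty} - 5 x e^{- \frac{x^{2}}{2}} \sin{\left(b x \right)} \, dx.$$

Integrate $\int_{-\infty}^{\infty} x \sin(b x)\, e^{- \frac{x^{2}}{2}}\, dx$ by parts with $u = \sin(b x)$ and $dv = x\, e^{- \frac{x^{2}}{2}}\, dx$, giving $v = - e^{- \frac{x^{2}}{2}}$. The boundary term vanishes and
$$\int_{-\infty}^{\infty} x \sin(b x)\, e^{- \frac{x^{2}}{2}}\, dx = b \int_{-\infty}^{\infty} \cos(b x)\, e^{- \frac{x^{2}}{2}}\, dx,$$
so $I'(b) = - b\, I(b)$.

This is a separable first-order ODE; solving with the initial condition $I(0) = \int_{-\infty}^{\infty} 5 e^{- \frac{x^{2}}{2}}\,dx = 5 \sqrt{2} \sqrt{\pi}$ gives
$$I(b) = 5 \sqrt{2} \sqrt{\pi} e^{- \frac{b^{2}}{2}}.$$

Setting $b = \frac{5}{6}$:
$$I = \frac{5 \sqrt{2} \sqrt{\pi}}{e^{\frac{25}{72}}}.$$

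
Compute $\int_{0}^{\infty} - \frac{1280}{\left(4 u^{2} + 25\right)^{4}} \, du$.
$- \frac{4 \pi}{3125}$

Recall the elementary integral
$$J(a) = \int_{0}^{\infty} - \frac{5}{a^{2} + u^{2}} \, du = - \frac{5 \pi}{2 a}.$$

Differentiating under the integral sign with respect to $a$,
$$\frac{dJ}{da} = \int_{0}^{\infty} \frac{10 a}{\left(a^{2} + u^{2}\right)^{2}} \, du = \frac{5 \pi}{2 a^{2}},$$
so $\int_{0}^{\infty} - \frac{5}{\left(a^{2} + u^{2}\right)^{2}} \, du = - \frac{5 \pi}{4 a^{3}}$.

Repeating — each differentiation of $1/(u^2+a^2)^j$ produces $-2ja/(u^2+a^2)^{j+1}$ — and dividing through by $-2ja$ at each step yields, after $3$ differentiations in total,
$$\int_{0}^{\infty} - \frac{5}{\left(a^{2} + u^{2}\right)^{4}} \, du = - \frac{25 \pi}{32 a^{7}}.$$

Setting $a = \frac{5}{2}$:
$$I = - \frac{4 \pi}{3125}.$$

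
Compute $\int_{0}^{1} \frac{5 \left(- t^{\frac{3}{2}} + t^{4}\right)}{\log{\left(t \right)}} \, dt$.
$\log{\left(32 \right)}$

Introduce a parameter $a$ in the exponent: let $I(a) = \int_{0}^{1} \frac{5 \left(- t^{\frac{3}{2}} + t^{a}\right)}{\log{\left(t \right)}} \, dt$.

Since $\dfrac{\partial}{\partial a}\,t^{a} = t^{a} \ln t$, the $\ln t$ in the denominator cancels and
$$\frac{dI}{da} = \int_{0}^{1} 5 t^{a} \, dt = 5 \left[\frac{t^{a+1}}{a+1}\right]_0^1 = \frac{5}{a + 1}.$$

Integrating with respect to $a$ gives $I(a) = \log{\left(\frac{32 \left(a + 1\right)^{5}}{3125} \right)} + C$.

At $a = \frac{3}{2}$ the integrand is identically $0$, so $I(\frac{3}{2}) = 0$. The closed form gives $0$, hence $C = 0$.

Setting $a = 4$:
$$I = \log{\left(32 \right)}.$$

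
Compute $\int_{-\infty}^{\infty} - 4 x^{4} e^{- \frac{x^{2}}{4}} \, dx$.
$- 96 \sqrt{\pi}$

Begin with the known integral
$$J(a) = \int_{-\infty}^{\infty} - 4 e^{- a x^{2}} \, dx = - \frac{4 \sqrt{\pi}}{\sqrt{a}}.$$

Differentiating under the integral sign brings down a factor of $(-x^2)$:
$$\frac{dJ}{da} = \int_{-\infty}^{\infty} 4 x^{2} e^{- a x^{2}} \, dx = \frac{2 \sqrt{\pi}}{a^{\frac{3}{2}}}.$$

Repeating twice in total — each differentiation brings down another $(-x^2)$ — gives
$$\frac{d^{2}J}{da^{2}} = \int_{-\infty}^{\infty} - 4 x^{4} e^{- a x^{2}} \, dx = - \frac{3 \sqrt{\pi}}{a^{\frac{5}{2}}},$$
and the integrand here is exactly the target integrand, so $I = - \frac{3 \sqrt{\pi}}{a^{\frac{5}{2}}}$.

Setting $a = \frac{1}{4}$:
$$I = - 96 \sqrt{\pi}.$$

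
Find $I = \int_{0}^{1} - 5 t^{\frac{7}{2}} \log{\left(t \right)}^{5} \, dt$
$\frac{12800}{177147}$

Consider the simpler parametrised integral
$$J(a) = \int_{0}^{1} - 5 t^{a} \, dt = - \frac{5}{a + 1}.$$

Differentiating under the integral sign brings down a factor of $\ln t$:
$$\frac{dJ}{da} = \int_{0}^{1} - 5 t^{a} \log{\left(t \right)} \, dt = \frac{5}{\left(a + 1\right)^{2}}.$$

Repeating $5$ times in total — each differentiation brings down another $\ln t$ — gives
$$\frac{d^{5}J}{da^{5}} = \int_{0}^{1} - 5 t^{a} \log{\left(t \right)}^{5} \, dt = \frac{600}{\left(a + 1\right)^{6}},$$
and the integrand here is exactly the target integrand, so $I = \frac{600}{\left(a + 1\right)^{6}}$.

Setting $a = \frac{7}{2}$:
$$I = \frac{12800}{177147}.$$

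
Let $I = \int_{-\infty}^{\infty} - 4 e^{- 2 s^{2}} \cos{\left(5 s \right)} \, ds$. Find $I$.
$- \frac{2 \sqrt{2} \sqrt{\pi}}{e^{\frac{25}{8}}}$

Treat the cosine frequency as a parameter and define $I(b) = \int_{-\infty}^{\infty} - 4 e^{- 2 s^{2}} \cos{\left(b s \right)} \, ds$.

Differentiating under the integral sign,
$$I'(b) = \int_{-\infty}^{\infty} 4 s e^{- 2 s^{2}} \sin{\left(b s \right)} \, ds.$$

Integrate $\int_{-\infty}^{\infty} s \sin(b s)\, e^{- 2 s^{2}}\, ds$ by parts with $u = \sin(b s)$ and $dv = s\, e^{- 2 s^{2}}\, ds$, giving $v = - \frac{e^{- 2 s^{2}}}{4}$. The boundary term vanishes and
$$\int_{-\infty}^{\infty} s \sin(b s)\, e^{- 2 s^{2}}\, ds = \frac{b}{4} \int_{-\infty}^{\infty} \cos(b s)\, e^{- 2 s^{2}}\, ds,$$
so $I'(b) = - \frac{b}{4}\, I(b)$.

This is a separable first-order ODE; solving with the initial condition $I(0) = \int_{-\infty}^{\infty} - 4 e^{- 2 s^{2}}\,ds = - 2 \sqrt{2} \sqrt{\pi}$ gives
$$I(b) = - 2 \sqrt{2} \sqrt{\pi} e^{- \frac{b^{2}}{8}}.$$

Setting $b = 5$:
$$I = - \frac{2 \sqrt{2} \sqrt{\pi}}{e^{\frac{25}{8}}}.$$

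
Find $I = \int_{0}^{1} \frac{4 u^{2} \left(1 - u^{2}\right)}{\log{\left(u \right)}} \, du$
$\log{\left(\frac{81}{625} \right)}$

Consider the one-parameter family: let $I(a) = \int_{0}^{1} \frac{4 \left(- u^{4} + u^{a}\right)}{\log{\left(u \right)}} \, du$.

Since $\dfrac{\partial}{\partial a}\,u^{a} = u^{a} \ln u$, the $\ln u$ in the denominator cancels and
$$\frac{dI}{da} = \int_{0}^{1} 4 u^{a} \, du = 4 \left[\frac{u^{a+1}}{a+1}\right]_0^1 = \frac{4}{a + 1}.$$

Integrating with respect to $a$ gives $I(a) = \log{\left(\frac{\left(a + 1\right)^{4}}{625} \right)} + C$.

At $a = 4$ the integrand is identically $0$, so $I(4) = 0$. The closed form gives $0$, hence $C = 0$.

Setting $a = 2$:
$$I = \log{\left(\frac{81}{625} \right)}.$$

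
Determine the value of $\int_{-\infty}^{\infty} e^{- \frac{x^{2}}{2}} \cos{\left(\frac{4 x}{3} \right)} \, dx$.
$\frac{\sqrt{2} \sqrt{\pi}}{e^{\frac{8}{9}}}$

Define $I(b) = \int_{-\infty}^{\infty} e^{- \frac{x^{2}}{2}} \cos{\left(b x \right)} \, dx$.

Differentiating under the integral sign,
$$I'(b) = \int_{-\infty}^{\infty} - x e^{- \frac{x^{2}}{2}} \sin{\left(b x \right)} \, dx.$$

Integrate $\int_{-\infty}^{\infty} x \sin(b x)\, e^{- \frac{x^{2}}{2}}\, dx$ by parts with $u = \sin(b x)$ and $dv = x\, e^{- \frac{x^{2}}{2}}\, dx$, giving $v = - e^{- \frac{x^{2}}{2}}$. The boundary term vanishes and
$$\int_{-\infty}^{\infty} x \sin(b x)\, e^{- \frac{x^{2}}{2}}\, dx = b \int_{-\infty}^{\infty} \cos(b x)\, e^{- \frac{x^{2}}{2}}\, dx,$$
so $I'(b) = - b\, I(b)$.

This is a separable first-order ODE; solving with the initial condition $I(0) = \int_{-\infty}^{\infty} e^{- \frac{x^{2}}{2}}\,dx = \sqrt{2} \sqrt{\pi}$ gives
$$I(b) = \sqrt{2} \sqrt{\pi} e^{- \frac{b^{2}}{2}}.$$

Setting $b = \frac{4}{3}$:
$$I = \frac{\sqrt{2} \sqrt{\pi}}{e^{\frac{8}{9}}}.$$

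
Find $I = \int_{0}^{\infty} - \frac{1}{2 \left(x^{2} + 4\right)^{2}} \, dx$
$- \frac{\pi}{64}$

Start from the standard arctangent integral
$$J(a) = \int_{0}^{\infty} - \frac{1}{2 \left(a^{2} + x^{2}\right)} \, dx = - \frac{\pi}{4 a}.$$

Differentiating under the integral sign with respect to $a$,
$$\frac{dJ}{da} = \int_{0}^{\infty} \frac{a}{\left(a^{2} + x^{2}\right)^{2}} \, dx = \frac{\pi}{4 a^{2}},$$
so $\int_{0}^{\infty} - \frac{1}{2 \left(a^{2} + x^{2}\right)^{2}} \, dx = - \frac{\pi}{8 a^{3}}$.

Setting $a = 2$:
$$I = - \frac{\pi}{64}.$$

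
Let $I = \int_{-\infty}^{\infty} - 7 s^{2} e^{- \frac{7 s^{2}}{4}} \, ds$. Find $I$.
$- \frac{4 \sqrt{7} \sqrt{\pi}}{7}$

Consider the simpler parametrised integral
$$J(a) = \int_{-\infty}^{\infty} - 7 e^{- a s^{2}} \, ds = - \frac{7 \sqrt{\pi}}{\sqrt{a}}.$$

Differentiating under the integral sign brings down a factor of $(-s^2)$:
$$\frac{dJ}{da} = \int_{-\infty}^{\infty} 7 s^{2} e^{- a s^{2}} \, ds = \frac{7 \sqrt{\pi}}{2 a^{\frac{3}{2}}}.$$

The integral on the left is $-I$, so $I = - \frac{7 \sqrt{\pi}}{2 a^{\frac{3}{2}}}$.

Setting $a = \frac{7}{4}$:
$$I = - \frac{4 \sqrt{7} \sqrt{\pi}}{7}.$$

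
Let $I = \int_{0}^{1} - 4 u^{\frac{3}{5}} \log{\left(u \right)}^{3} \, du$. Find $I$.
$\frac{1875}{512}$

Begin with the known integral
$$J(a) = \int_{0}^{1} - 4 u^{a} \, du = - \frac{4}{a + 1}.$$

Differentiating under the integral sign brings down a factor of $\ln u$:
$$\frac{dJ}{da} = \int_{0}^{1} - 4 u^{a} \log{\left(u \right)} \, du = \frac{4}{\left(a + 1\right)^{2}}.$$

Repeating $3$ times in total — each differentiation brings down another $\ln u$ — gives
$$\frac{d^{3}J}{da^{3}} = \int_{0}^{1} - 4 u^{a} \log{\left(u \right)}^{3} \, du = \frac{24}{\left(a + 1\right)^{4}},$$
and the integrand here is exactly the target integrand, so $I = \frac{24}{\left(a + 1\right)^{4}}$.

Setting $a = \frac{3}{5}$:
$$I = \frac{1875}{512}.$$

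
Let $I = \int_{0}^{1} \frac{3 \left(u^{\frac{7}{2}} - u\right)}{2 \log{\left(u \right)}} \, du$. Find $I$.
$- \log{\left(\frac{8}{27} \right)}$

Introduce a parameter $a$ in the exponent: let $I(a) = \int_{0}^{1} \frac{3 \left(u^{\frac{7}{2}} - u^{a}\right)}{2 \log{\left(u \right)}} \, du$.

Since $\dfrac{\partial}{\partial a}\,u^{a} = u^{a} \ln u$, the $\ln u$ in the denominator cancels and
$$\frac{dI}{da} = \int_{0}^{1} - \frac{3}{2} u^{a} \, du = - \frac{3}{2} \left[\frac{u^{a+1}}{a+1}\right]_0^1 = - \frac{3}{2 a + 2}.$$

Integrating with respect to $a$ gives $I(a) = - \log{\left(\frac{2 \sqrt{2} \left(a + 1\right)^{\frac{3}{2}}}{27} \right)} + C$.

At $a = \frac{7}{2}$ the integrand is identically $0$, so $I(\frac{7}{2}) = 0$. The closed form gives $0$, hence $C = 0$.

Setting $a = 1$:
$$I = - \log{\left(\frac{8}{27} \right)}.$$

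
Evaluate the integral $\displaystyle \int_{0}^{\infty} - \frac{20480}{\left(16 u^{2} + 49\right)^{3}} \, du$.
$- \frac{960 \pi}{16807}$

Recall the elementary integral
$$J(a) = \int_{0}^{\infty} - \frac{5}{a^{2} + u^{2}} \, du = - \frac{5 \pi}{2 a}.$$

Differentiating under the integral sign with respect to $a$,
$$\frac{dJ}{da} = \int_{0}^{\infty} \frac{10 a}{\left(a^{2} + u^{2}\right)^{2}} \, du = \frac{5 \pi}{2 a^{2}},$$
so $\int_{0}^{\infty} - \frac{5}{\left(a^{2} + u^{2}\right)^{2}} \, du = - \frac{5 \pi}{4 a^{3}}$.

Repeating — each differentiation of $1/(u^2+a^2)^j$ produces $-2ja/(u^2+a^2)^{j+1}$ — and dividing through by $-2ja$ at each step yields, after $2$ differentiations in total,
$$\int_{0}^{\infty} - \frac{5}{\left(a^{2} + u^{2}\right)^{3}} \, du = - \frac{15 \pi}{16 a^{5}}.$$

Setting $a = \frac{7}{4}$:
$$I = - \frac{960 \pi}{16807}.$$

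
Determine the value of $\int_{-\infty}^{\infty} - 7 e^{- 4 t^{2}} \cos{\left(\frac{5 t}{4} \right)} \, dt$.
$- \frac{7 \sqrt{\pi}}{2 e^{\frac{25}{256}}}$

Let $b$ denote the cosine frequency and define $I(b) = \int_{-\infty}^{\infty} - 7 e^{- 4 t^{2}} \cos{\left(b t \right)} \, dt$.

Differentiating under the integral sign,
$$I'(b) = \int_{-\infty}^{\infty} 7 t e^{- 4 t^{2}} \sin{\left(b t \right)} \, dt.$$

Integrate $\int_{-\infty}^{\infty} t \sin(b t)\, e^{- 4 t^{2}}\, dt$ by parts with $u = \sin(b t)$ and $dv = t\, e^{- 4 t^{2}}\, dt$, giving $v = - \frac{e^{- 4 t^{2}}}{8}$. The boundary term vanishes and
$$\int_{-\infty}^{\infty} t \sin(b t)\, e^{- 4 t^{2}}\, dt = \frac{b}{8} \int_{-\infty}^{\infty} \cos(b t)\, e^{- 4 t^{2}}\, dt,$$
so $I'(b) = - \frac{b}{8}\, I(b)$.

This is a separable first-order ODE; solving with the initial condition $I(0) = \int_{-\infty}^{\infty} - 7 e^{- 4 t^{2}}\,dt = - \frac{7 \sqrt{\pi}}{2}$ gives
$$I(b) = - \frac{7 \sqrt{\pi} e^{- \frac{b^{2}}{16}}}{2}.$$

Setting $b = \frac{5}{4}$:
$$I = - \frac{7 \sqrt{\pi}}{2 e^{\frac{25}{256}}}.$$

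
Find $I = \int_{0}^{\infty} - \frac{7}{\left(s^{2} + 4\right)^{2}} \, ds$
$- \frac{7 \pi}{32}$

Begin with the known result
$$J(a) = \int_{0}^{\infty} - \frac{7}{a^{2} + s^{2}} \, ds = - \frac{7 \pi}{2 a}.$$

Differentiating under the integral sign with respect to $a$,
$$\frac{dJ}{da} = \int_{0}^{\infty} \frac{14 a}{\left(a^{2} + s^{2}\right)^{2}} \, ds = \frac{7 \pi}{2 a^{2}},$$
so $\int_{0}^{\infty} - \frac{7}{\left(a^{2} + s^{2}\right)^{2}} \, ds = - \frac{7 \pi}{4 a^{3}}$.

Setting $a = 2$:
$$I = - \frac{7 \pi}{32}.$$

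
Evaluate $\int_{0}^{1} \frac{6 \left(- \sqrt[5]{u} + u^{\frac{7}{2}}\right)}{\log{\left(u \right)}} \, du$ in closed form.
$\log{\left(\frac{11390625}{4096} \right)}$

Consider the one-parameter family: let $I(a) = \int_{0}^{1} \frac{6 \left(- \sqrt[5]{u} + u^{a}\right)}{\log{\left(u \right)}} \, du$.

Since $\dfrac{\partial}{\partial a}\,u^{a} = u^{a} \ln u$, the $\ln u$ in the denominator cancels and
$$\frac{dI}{da} = \int_{0}^{1} 6 u^{a} \, du = 6 \left[\frac{u^{a+1}}{a+1}\right]_0^1 = \frac{6}{a + 1}.$$

Integrating with respect to $a$ gives $I(a) = \log{\left(\frac{15625 \left(a + 1\right)^{6}}{46656} \right)} + C$.

At $a = \frac{1}{5}$ the integrand is identically $0$, so $I(\frac{1}{5}) = 0$. The closed form gives $0$, hence $C = 0$.

Setting $a = \frac{7}{2}$:
$$I = \log{\left(\frac{11390625}{4096} \right)}.$$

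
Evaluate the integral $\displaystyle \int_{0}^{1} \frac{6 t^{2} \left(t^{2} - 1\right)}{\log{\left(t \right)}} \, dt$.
$\log{\left(\frac{15625}{729} \right)}$

Introduce a parameter $a$ in the exponent: let $I(a) = \int_{0}^{1} \frac{6 \left(t^{4} - t^{a}\right)}{\log{\left(t \right)}} \, dt$.

Since $\dfrac{\partial}{\partial a}\,t^{a} = t^{a} \ln t$, the $\ln t$ in the denominator cancels and
$$\frac{dI}{da} = \int_{0}^{1} -6 t^{a} \, dt = -6 \left[\frac{t^{a+1}}{a+1}\right]_0^1 = - \frac{6}{a + 1}.$$

Integrating with respect to $a$ gives $I(a) = \log{\left(\frac{15625}{\left(a + 1\right)^{6}} \right)} + C$.

At $a = 4$ the integrand is identically $0$, so $I(4) = 0$. The closed form gives $0$, hence $C = 0$.

Setting $a = 2$:
$$I = \log{\left(\frac{15625}{729} \right)}.$$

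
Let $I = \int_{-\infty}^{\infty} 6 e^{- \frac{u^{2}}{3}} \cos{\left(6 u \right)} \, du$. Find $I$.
$\frac{6 \sqrt{3} \sqrt{\pi}}{e^{27}}$

Treat the cosine frequency as a parameter and define $I(b) = \int_{-\infty}^{\infty} 6 e^{- \frac{u^{2}}{3}} \cos{\left(b u \right)} \, du$.

Differentiating under the integral sign,
$$I'(b) = \int_{-\infty}^{\infty} - 6 u e^{- \frac{u^{2}}{3}} \sin{\left(b u \right)} \, du.$$

Integrate $\int_{-\infty}^{\infty} u \sin(b u)\, e^{- \frac{u^{2}}{3}}\, du$ by parts with $w = \sin(b u)$ and $dv = u\, e^{- \frac{u^{2}}{3}}\, du$, giving $v = - \frac{3 e^{- \frac{u^{2}}{3}}}{2}$. The boundary term vanishes and
$$\int_{-\infty}^{\infty} u \sin(b u)\, e^{- \frac{u^{2}}{3}}\, du = \frac{3 b}{2} \int_{-\infty}^{\infty} \cos(b u)\, e^{- \frac{u^{2}}{3}}\, du,$$
so $I'(b) = - \frac{3 b}{2}\, I(b)$.

This is a separable first-order ODE; solving with the initial condition $I(0) = \int_{-\infty}^{\infty} 6 e^{- \frac{u^{2}}{3}}\,du = 6 \sqrt{3} \sqrt{\pi}$ gives
$$I(b) = 6 \sqrt{3} \sqrt{\pi} e^{- \frac{3 b^{2}}{4}}.$$

Setting $b = 6$:
$$I = \frac{6 \sqrt{3} \sqrt{\pi}}{e^{27}}.$$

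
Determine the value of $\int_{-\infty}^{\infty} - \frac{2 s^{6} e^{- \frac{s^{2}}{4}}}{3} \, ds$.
$- 160 \sqrt{\pi}$

Start from the elementary integral
$$J(a) = \int_{-\infty}^{\infty} - \frac{2 e^{- a s^{2}}}{3} \, ds = - \frac{2 \sqrt{\pi}}{3 \sqrt{a}}.$$

Differentiating under the integral sign brings down a factor of $(-s^2)$:
$$\frac{dJ}{da} = \int_{-\infty}^{\infty} \frac{2 s^{2} e^{- a s^{2}}}{3} \, ds = \frac{\sqrt{\pi}}{3 a^{\frac{3}{2}}}.$$

Repeating $3$ times in total — each differentiation brings down another $(-s^2)$ — gives
$$\frac{d^{3}J}{da^{3}} = \int_{-\infty}^{\infty} \frac{2 s^{6} e^{- a s^{2}}}{3} \, ds = \frac{5 \sqrt{\pi}}{4 a^{\frac{7}{2}}},$$
and the integrand here is $(-1)^{3}$ times the target integrand, so $I = (-1)^{3}\,\frac{d^{3}J}{da^{3}} = - \frac{5 \sqrt{\pi}}{4 a^{\frac{7}{2}}}$.

Setting $a = \frac{1}{4}$:
$$I = - 160 \sqrt{\pi}.$$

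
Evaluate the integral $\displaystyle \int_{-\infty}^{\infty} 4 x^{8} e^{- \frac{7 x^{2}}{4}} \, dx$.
$\frac{1920 \sqrt{7} \sqrt{\pi}}{2401}$

Begin with the known integral
$$J(a) = \int_{-\infty}^{\infty} 4 e^{- a x^{2}} \, dx = \frac{4 \sqrt{\pi}}{\sqrt{a}}.$$

Differentiating under the integral sign brings down a factor of $(-x^2)$:
$$\frac{dJ}{da} = \int_{-\infty}^{\infty} - 4 x^{2} e^{- a x^{2}} \, dx = - \frac{2 \sqrt{\pi}}{a^{\frac{3}{2}}}.$$

Repeating $4$ times in total — each differentiation brings down another $(-x^2)$ — gives
$$\frac{d^{4}J}{da^{4}} = \int_{-\infty}^{\infty} 4 x^{8} e^{- a x^{2}} \, dx = \frac{105 \sqrt{\pi}}{4 a^{\frac{9}{2}}},$$
and the integrand here is exactly the target integrand, so $I = \frac{105 \sqrt{\pi}}{4 a^{\frac{9}{2}}}$.

Setting $a = \frac{7}{4}$:
$$I = \frac{1920 \sqrt{7} \sqrt{\pi}}{2401}.$$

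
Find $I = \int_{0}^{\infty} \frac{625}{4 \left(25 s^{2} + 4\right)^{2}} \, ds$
$\frac{125 \pi}{128}$

Begin with the known result
$$J(a) = \int_{0}^{\infty} \frac{1}{4 \left(a^{2} + s^{2}\right)} \, ds = \frac{\pi}{8 a}.$$

Differentiating under the integral sign with respect to $a$,
$$\frac{dJ}{da} = \int_{0}^{\infty} - \frac{a}{2 \left(a^{2} + s^{2}\right)^{2}} \, ds = - \frac{\pi}{8 a^{2}},$$
so $\int_{0}^{\infty} \frac{1}{4 \left(a^{2} + s^{2}\right)^{2}} \, ds = \frac{\pi}{16 a^{3}}$.

Setting $a = \frac{2}{5}$:
$$I = \frac{125 \pi}{128}.$$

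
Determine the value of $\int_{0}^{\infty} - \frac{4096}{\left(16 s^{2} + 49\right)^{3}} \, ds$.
$- \frac{192 \pi}{16807}$

Recall the elementary integral
$$J(a) = \int_{0}^{\infty} - \frac{1}{a^{2} + s^{2}} \, ds = - \frac{\pi}{2 a}.$$

Differentiating under the integral sign with respect to $a$,
$$\frac{dJ}{da} = \int_{0}^{\infty} \frac{2 a}{\left(a^{2} + s^{2}\right)^{2}} \, ds = \frac{\pi}{2 a^{2}},$$
so $\int_{0}^{\infty} - \frac{1}{\left(a^{2} + s^{2}\right)^{2}} \, ds = - \frac{\pi}{4 a^{3}}$.

Repeating — each differentiation of $1/(s^2+a^2)^j$ produces $-2ja/(s^2+a^2)^{j+1}$ — and dividing through by $-2ja$ at each step yields, after $2$ differentiations in total,
$$\int_{0}^{\infty} - \frac{1}{\left(a^{2} + s^{2}\right)^{3}} \, ds = - \frac{3 \pi}{16 a^{5}}.$$

Setting $a = \frac{7}{4}$:
$$I = - \frac{192 \pi}{16807}.$$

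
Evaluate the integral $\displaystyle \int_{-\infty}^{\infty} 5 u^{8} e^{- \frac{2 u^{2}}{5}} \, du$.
$\frac{328125 \sqrt{10} \sqrt{\pi}}{512}$

Consider the simpler parametrised integral
$$J(a) = \int_{-\infty}^{\infty} 5 e^{- a u^{2}} \, du = \frac{5 \sqrt{\pi}}{\sqrt{a}}.$$

Differentiating under the integral sign brings down a factor of $(-u^2)$:
$$\frac{dJ}{da} = \int_{-\infty}^{\infty} - 5 u^{2} e^{- a u^{2}} \, du = - \frac{5 \sqrt{\pi}}{2 a^{\frac{3}{2}}}.$$

Repeating $4$ times in total — each differentiation brings down another $(-u^2)$ — gives
$$\frac{d^{4}J}{da^{4}} = \int_{-\infty}^{\infty} 5 u^{8} e^{- a u^{2}} \, du = \frac{525 \sqrt{\pi}}{16 a^{\frac{9}{2}}},$$
and the integrand here is exactly the target integrand, so $I = \frac{525 \sqrt{\pi}}{16 a^{\frac{9}{2}}}$.

Setting $a = \frac{2}{5}$:
$$I = \frac{328125 \sqrt{10} \sqrt{\pi}}{512}.$$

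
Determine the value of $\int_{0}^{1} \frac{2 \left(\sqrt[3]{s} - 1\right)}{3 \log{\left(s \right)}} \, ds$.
$\log{\left(\frac{2 \sqrt[3]{6}}{3} \right)}$

Consider the one-parameter family: let $I(a) = \int_{0}^{1} \frac{2 \left(s^{a} - 1\right)}{3 \log{\left(s \right)}} \, ds$.

Since $\dfrac{\partial}{\partial a}\,s^{a} = s^{a} \ln s$, the $\ln s$ in the denominator cancels and
$$\frac{dI}{da} = \int_{0}^{1} \frac{2}{3} s^{a} \, ds = \frac{2}{3} \left[\frac{s^{a+1}}{a+1}\right]_0^1 = \frac{2}{3 \left(a + 1\right)}.$$

Integrating with respect to $a$ gives $I(a) = \frac{2 \log{\left(a + 1 \right)}}{3} + C$.

At $a = 0$ the integrand is identically $0$, so $I(0) = 0$. The closed form gives $0$, hence $C = 0$.

Setting $a = \frac{1}{3}$:
$$I = \log{\left(\frac{2 \sqrt[3]{6}}{3} \right)}.$$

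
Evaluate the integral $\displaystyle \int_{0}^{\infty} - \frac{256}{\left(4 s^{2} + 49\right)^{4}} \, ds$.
$- \frac{20 \pi}{823543}$

Recall the elementary integral
$$J(a) = \int_{0}^{\infty} - \frac{1}{a^{2} + s^{2}} \, ds = - \frac{\pi}{2 a}.$$

Differentiating under the integral sign with respect to $a$,
$$\frac{dJ}{da} = \int_{0}^{\infty} \frac{2 a}{\left(a^{2} + s^{2}\right)^{2}} \, ds = \frac{\pi}{2 a^{2}},$$
so $\int_{0}^{\infty} - \frac{1}{\left(a^{2} + s^{2}\right)^{2}} \, ds = - \frac{\pi}{4 a^{3}}$.

Repeating — each differentiation of $1/(s^2+a^2)^j$ produces $-2ja/(s^2+a^2)^{j+1}$ — and dividing through by $-2ja$ at each step yields, after $3$ differentiations in total,
$$\int_{0}^{\infty} - \frac{1}{\left(a^{2} + s^{2}\right)^{4}} \, ds = - \frac{5 \pi}{32 a^{7}}.$$

Setting $a = \frac{7}{2}$:
$$I = - \frac{20 \pi}{823543}.$$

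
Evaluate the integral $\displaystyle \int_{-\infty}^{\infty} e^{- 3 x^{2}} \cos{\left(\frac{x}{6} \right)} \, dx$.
$\frac{\sqrt{3} \sqrt{\pi}}{3 e^{\frac{1}{432}}}$

Treat the cosine frequency as a parameter and define $I(b) = \int_{-\infty}^{\infty} e^{- 3 x^{2}} \cos{\left(b x \right)} \, dx$.

Differentiating under the integral sign,
$$I'(b) = \int_{-\infty}^{\infty} - x e^{- 3 x^{2}} \sin{\left(b x \right)} \, dx.$$

Integrate $\int_{-\infty}^{\infty} x \sin(b x)\, e^{- 3 x^{2}}\, dx$ by parts with $u = \sin(b x)$ and $dv = x\, e^{- 3 x^{2}}\, dx$, giving $v = - \frac{e^{- 3 x^{2}}}{6}$. The boundary term vanishes and
$$\int_{-\infty}^{\infty} x \sin(b x)\, e^{- 3 x^{2}}\, dx = \frac{b}{6} \int_{-\infty}^{\infty} \cos(b x)\, e^{- 3 x^{2}}\, dx,$$
so $I'(b) = - \frac{b}{6}\, I(b)$.

This is a separable first-order ODE; solving with the initial condition $I(0) = \int_{-\infty}^{\infty} e^{- 3 x^{2}}\,dx = \frac{\sqrt{3} \sqrt{\pi}}{3}$ gives
$$I(b) = \frac{\sqrt{3} \sqrt{\pi} e^{- \frac{b^{2}}{12}}}{3}.$$

Setting $b = \frac{1}{6}$:
$$I = \frac{\sqrt{3} \sqrt{\pi}}{3 e^{\frac{1}{432}}}.$$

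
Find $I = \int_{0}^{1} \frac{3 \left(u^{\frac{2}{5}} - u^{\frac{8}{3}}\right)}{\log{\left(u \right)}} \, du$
$\log{\left(\frac{9261}{166375} \right)}$

Introduce a parameter $a$ in the exponent: let $I(a) = \int_{0}^{1} \frac{3 \left(- u^{\frac{8}{3}} + u^{a}\right)}{\log{\left(u \right)}} \, du$.

Since $\dfrac{\partial}{\partial a}\,u^{a} = u^{a} \ln u$, the $\ln u$ in the denominator cancels and
$$\frac{dI}{da} = \int_{0}^{1} 3 u^{a} \, du = 3 \left[\frac{u^{a+1}}{a+1}\right]_0^1 = \frac{3}{a + 1}.$$

Integrating with respect to $a$ gives $I(a) = \log{\left(\frac{27 \left(a + 1\right)^{3}}{1331} \right)} + C$.

At $a = \frac{8}{3}$ the integrand is identically $0$, so $I(\frac{8}{3}) = 0$. The closed form gives $0$, hence $C = 0$.

Setting $a = \frac{2}{5}$:
$$I = \log{\left(\frac{9261}{166375} \right)}.$$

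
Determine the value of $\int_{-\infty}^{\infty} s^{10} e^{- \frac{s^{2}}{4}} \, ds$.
$60480 \sqrt{\pi}$

Consider the simpler parametrised integral
$$J(a) = \int_{-\infty}^{\infty} e^{- a s^{2}} \, ds = \frac{\sqrt{\pi}}{\sqrt{a}}.$$

Differentiating under the integral sign brings down a factor of $(-s^2)$:
$$\frac{dJ}{da} = \int_{-\infty}^{\infty} - s^{2} e^{- a s^{2}} \, ds = - \frac{\sqrt{\pi}}{2 a^{\frac{3}{2}}}.$$

Repeating $5$ times in total — each differentiation brings down another $(-s^2)$ — gives
$$\frac{d^{5}J}{da^{5}} = \int_{-\infty}^{\infty} - s^{10} e^{- a s^{2}} \, ds = - \frac{945 \sqrt{\pi}}{32 a^{\frac{11}{2}}},$$
and the integrand here is $(-1)^{5}$ times the target integrand, so $I = (-1)^{5}\,\frac{d^{5}J}{da^{5}} = \frac{945 \sqrt{\pi}}{32 a^{\frac{11}{2}}}$.

Setting $a = \frac{1}{4}$:
$$I = 60480 \sqrt{\pi}.$$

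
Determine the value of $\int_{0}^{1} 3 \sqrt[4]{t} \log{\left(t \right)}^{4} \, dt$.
$\frac{73728}{3125}$

Begin with the known integral
$$J(a) = \int_{0}^{1} 3 t^{a} \, dt = \frac{3}{a + 1}.$$

Differentiating under the integral sign brings down a factor of $\ln t$:
$$\frac{dJ}{da} = \int_{0}^{1} 3 t^{a} \log{\left(t \right)} \, dt = - \frac{3}{\left(a + 1\right)^{2}}.$$

Repeating $4$ times in total — each differentiation brings down another $\ln t$ — gives
$$\frac{d^{4}J}{da^{4}} = \int_{0}^{1} 3 t^{a} \log{\left(t \right)}^{4} \, dt = \frac{72}{\left(a + 1\right)^{5}},$$
and the integrand here is exactly the target integrand, so $I = \frac{72}{\left(a + 1\right)^{5}}$.

Setting $a = \frac{1}{4}$:
$$I = \frac{73728}{3125}.$$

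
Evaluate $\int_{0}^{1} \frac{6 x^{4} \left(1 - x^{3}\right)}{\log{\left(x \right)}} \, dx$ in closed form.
$\log{\left(\frac{15625}{262144} \right)}$

Consider the one-parameter family: let $I(a) = \int_{0}^{1} \frac{6 \left(- x^{7} + x^{a}\right)}{\log{\left(x \right)}} \, dx$.

Since $\dfrac{\partial}{\partial a}\,x^{a} = x^{a} \ln x$, the $\ln x$ in the denominator cancels and
$$\frac{dI}{da} = \int_{0}^{1} 6 x^{a} \, dx = 6 \left[\frac{x^{a+1}}{a+1}\right]_0^1 = \frac{6}{a + 1}.$$

Integrating with respect to $a$ gives $I(a) = \log{\left(\frac{\left(a + 1\right)^{6}}{262144} \right)} + C$.

At $a = 7$ the integrand is identically $0$, so $I(7) = 0$. The closed form gives $0$, hence $C = 0$.

Setting $a = 4$:
$$I = \log{\left(\frac{15625}{262144} \right)}.$$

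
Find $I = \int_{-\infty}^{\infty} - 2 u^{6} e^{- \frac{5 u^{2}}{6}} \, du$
$- \frac{162 \sqrt{30} \sqrt{\pi}}{125}$

Begin with the known integral
$$J(a) = \int_{-\infty}^{\infty} - 2 e^{- a u^{2}} \, du = - \frac{2 \sqrt{\pi}}{\sqrt{a}}.$$

Differentiating under the integral sign brings down a factor of $(-u^2)$:
$$\frac{dJ}{da} = \int_{-\infty}^{\infty} 2 u^{2} e^{- a u^{2}} \, du = \frac{\sqrt{\pi}}{a^{\frac{3}{2}}}.$$

Repeating $3$ times in total — each differentiation brings down another $(-u^2)$ — gives
$$\frac{d^{3}J}{da^{3}} = \int_{-\infty}^{\infty} 2 u^{6} e^{- a u^{2}} \, du = \frac{15 \sqrt{\pi}}{4 a^{\frac{7}{2}}},$$
and the integrand here is $(-1)^{3}$ times the target integrand, so $I = (-1)^{3}\,\frac{d^{3}J}{da^{3}} = - \frac{15 \sqrt{\pi}}{4 a^{\frac{7}{2}}}$.

Setting $a = \frac{5}{6}$:
$$I = - \frac{162 \sqrt{30} \sqrt{\pi}}{125}.$$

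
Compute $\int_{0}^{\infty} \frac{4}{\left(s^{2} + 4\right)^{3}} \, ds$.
$\frac{3 \pi}{128}$

Start from the standard arctangent integral
$$J(a) = \int_{0}^{\infty} \frac{4}{a^{2} + s^{2}} \, ds = \frac{2 \pi}{a}.$$

Differentiating under the integral sign with respect to $a$,
$$\frac{dJ}{da} = \int_{0}^{\infty} - \frac{8 a}{\left(a^{2} + s^{2}\right)^{2}} \, ds = - \frac{2 \pi}{a^{2}},$$
so $\int_{0}^{\infty} \frac{4}{\left(a^{2} + s^{2}\right)^{2}} \, ds = \frac{\pi}{a^{3}}$.

Repeating — each differentiation of $1/(s^2+a^2)^j$ produces $-2ja/(s^2+a^2)^{j+1}$ — and dividing through by $-2ja$ at each step yields, after $2$ differentiations in total,
$$\int_{0}^{\infty} \frac{4}{\left(a^{2} + s^{2}\right)^{3}} \, ds = \frac{3 \pi}{4 a^{5}}.$$

Setting $a = 2$:
$$I = \frac{3 \pi}{128}.$$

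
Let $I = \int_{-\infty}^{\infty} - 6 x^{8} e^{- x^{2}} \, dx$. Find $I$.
$- \frac{315 \sqrt{\pi}}{8}$

Begin with the known integral
$$J(a) = \int_{-\infty}^{\infty} - 6 e^{- a x^{2}} \, dx = - \frac{6 \sqrt{\pi}}{\sqrt{a}}.$$

Differentiating under the integral sign brings down a factor of $(-x^2)$:
$$\frac{dJ}{da} = \int_{-\infty}^{\infty} 6 x^{2} e^{- a x^{2}} \, dx = \frac{3 \sqrt{\pi}}{a^{\frac{3}{2}}}.$$

Repeating $4$ times in total — each differentiation brings down another $(-x^2)$ — gives
$$\frac{d^{4}J}{da^{4}} = \int_{-\infty}^{\infty} - 6 x^{8} e^{- a x^{2}} \, dx = - \frac{315 \sqrt{\pi}}{8 a^{\frac{9}{2}}},$$
and the integrand here is exactly the target integrand, so $I = - \frac{315 \sqrt{\pi}}{8 a^{\frac{9}{2}}}$.

Setting $a = 1$:
$$I = - \frac{315 \sqrt{\pi}}{8}.$$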